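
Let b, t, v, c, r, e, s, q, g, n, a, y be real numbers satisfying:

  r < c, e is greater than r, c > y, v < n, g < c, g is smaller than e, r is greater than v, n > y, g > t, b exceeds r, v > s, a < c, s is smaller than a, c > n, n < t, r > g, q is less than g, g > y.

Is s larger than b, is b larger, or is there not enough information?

s < v and v < n give s < n.
With n < t: s < v < n < t.
Then t < g extends the chain to g.
Then g < r extends the chain to r.
Then r < b extends the chain to b.
So b is larger.

b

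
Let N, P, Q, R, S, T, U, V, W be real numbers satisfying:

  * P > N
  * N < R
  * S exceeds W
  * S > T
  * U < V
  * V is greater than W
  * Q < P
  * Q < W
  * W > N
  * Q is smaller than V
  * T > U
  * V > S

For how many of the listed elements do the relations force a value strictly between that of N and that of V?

2

Chaining upward from N reaches: W, S, P, R.
Chaining downward from V reaches: Q, W, U, T, S.
Strictly between N and V are those in both lists: W, S — 2 elements.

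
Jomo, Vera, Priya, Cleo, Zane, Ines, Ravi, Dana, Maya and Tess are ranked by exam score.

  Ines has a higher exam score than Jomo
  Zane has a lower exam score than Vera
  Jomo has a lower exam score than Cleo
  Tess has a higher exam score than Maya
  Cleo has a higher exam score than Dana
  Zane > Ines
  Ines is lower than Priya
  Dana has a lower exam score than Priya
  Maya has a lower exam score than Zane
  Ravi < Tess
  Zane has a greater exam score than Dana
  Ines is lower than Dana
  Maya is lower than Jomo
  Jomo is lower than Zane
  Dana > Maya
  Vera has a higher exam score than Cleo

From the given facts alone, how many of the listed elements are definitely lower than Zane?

From Zane the given relations immediately reach Maya, Jomo, Ines, Dana.
Nothing else is reachable below Zane; 4 in all.

4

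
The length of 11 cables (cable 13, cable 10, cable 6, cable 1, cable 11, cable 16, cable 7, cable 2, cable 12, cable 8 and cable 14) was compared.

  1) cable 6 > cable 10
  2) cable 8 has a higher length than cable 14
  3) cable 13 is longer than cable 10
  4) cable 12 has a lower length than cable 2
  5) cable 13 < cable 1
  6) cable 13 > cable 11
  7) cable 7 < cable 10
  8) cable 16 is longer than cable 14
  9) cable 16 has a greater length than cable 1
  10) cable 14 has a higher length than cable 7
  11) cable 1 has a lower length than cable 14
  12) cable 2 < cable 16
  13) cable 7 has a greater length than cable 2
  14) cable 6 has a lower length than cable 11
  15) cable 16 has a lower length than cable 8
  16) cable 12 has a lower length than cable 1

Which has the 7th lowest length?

cable 13

The consecutive relations fix a unique order: cable 12 < cable 2 < cable 7 < cable 10 < cable 6 < cable 11 < cable 13 < cable 1 < cable 14 < cable 16 < cable 8.
The 7th smallest is cable 13.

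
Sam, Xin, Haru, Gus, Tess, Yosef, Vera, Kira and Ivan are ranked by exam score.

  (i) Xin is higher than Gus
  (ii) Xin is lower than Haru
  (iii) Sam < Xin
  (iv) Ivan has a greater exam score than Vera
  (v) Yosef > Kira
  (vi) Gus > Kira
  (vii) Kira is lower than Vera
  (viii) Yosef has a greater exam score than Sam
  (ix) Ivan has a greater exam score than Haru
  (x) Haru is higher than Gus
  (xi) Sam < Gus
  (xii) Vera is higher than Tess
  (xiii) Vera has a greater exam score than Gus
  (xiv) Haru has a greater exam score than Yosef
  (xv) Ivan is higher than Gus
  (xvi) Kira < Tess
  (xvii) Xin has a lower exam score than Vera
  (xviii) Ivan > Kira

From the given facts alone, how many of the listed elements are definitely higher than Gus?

4

The elements the relations force above Gus are Xin, Vera, Haru, Ivan — no chain reaches any other.
That is 4.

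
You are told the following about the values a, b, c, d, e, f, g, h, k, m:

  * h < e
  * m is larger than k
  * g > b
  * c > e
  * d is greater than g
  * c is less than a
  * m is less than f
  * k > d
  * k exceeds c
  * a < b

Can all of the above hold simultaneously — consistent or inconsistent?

consistent

The single ordering h < e < c < a < b < g < d < k < m < f satisfies every listed relation, so no contradiction arises.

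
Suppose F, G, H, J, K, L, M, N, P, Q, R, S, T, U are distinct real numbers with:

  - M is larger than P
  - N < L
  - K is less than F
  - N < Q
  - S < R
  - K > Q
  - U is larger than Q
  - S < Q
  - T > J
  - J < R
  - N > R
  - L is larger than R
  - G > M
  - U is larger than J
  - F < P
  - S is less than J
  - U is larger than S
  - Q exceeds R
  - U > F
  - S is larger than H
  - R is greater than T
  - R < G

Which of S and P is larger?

P

S < J < T < R < N < Q < K < F < P, by transitivity through J, T, R, N, Q, K, F.
So S < P; P is the larger of the two.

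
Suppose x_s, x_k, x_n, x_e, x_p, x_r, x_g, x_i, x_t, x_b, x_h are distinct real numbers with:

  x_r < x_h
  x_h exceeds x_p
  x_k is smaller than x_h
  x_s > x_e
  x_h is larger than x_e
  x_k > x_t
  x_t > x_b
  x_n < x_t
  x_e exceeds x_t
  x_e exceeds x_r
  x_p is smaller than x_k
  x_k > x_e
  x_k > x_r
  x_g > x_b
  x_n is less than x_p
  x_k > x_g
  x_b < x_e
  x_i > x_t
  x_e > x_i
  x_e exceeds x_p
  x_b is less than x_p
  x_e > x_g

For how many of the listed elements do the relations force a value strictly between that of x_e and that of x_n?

Chaining upward from x_n reaches: x_t, x_p, x_i, x_s, x_k, x_h.
Chaining downward from x_e reaches: x_b, x_r, x_t, x_p, x_g, x_i.
Strictly between x_n and x_e are those in both lists: x_t, x_p, x_i — 3 elements.

3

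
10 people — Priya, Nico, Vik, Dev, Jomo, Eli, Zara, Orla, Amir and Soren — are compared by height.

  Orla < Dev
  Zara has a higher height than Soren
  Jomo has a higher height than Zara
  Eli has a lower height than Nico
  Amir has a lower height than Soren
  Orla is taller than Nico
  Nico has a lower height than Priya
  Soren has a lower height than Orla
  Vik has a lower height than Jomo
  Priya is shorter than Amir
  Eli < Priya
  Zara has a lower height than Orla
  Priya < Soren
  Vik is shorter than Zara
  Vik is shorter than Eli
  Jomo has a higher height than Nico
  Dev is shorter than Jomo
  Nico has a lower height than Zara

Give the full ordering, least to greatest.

Vik < Eli < Nico < Priya < Amir < Soren < Zara < Orla < Dev < Jomo

Each adjacent pair is fixed by a given relation: Vik < Eli; Eli < Nico; Nico < Priya; Priya < Amir; Amir < Soren; Soren < Zara; Zara < Orla; Orla < Dev; Dev < Jomo. Chaining them end to end gives the full order.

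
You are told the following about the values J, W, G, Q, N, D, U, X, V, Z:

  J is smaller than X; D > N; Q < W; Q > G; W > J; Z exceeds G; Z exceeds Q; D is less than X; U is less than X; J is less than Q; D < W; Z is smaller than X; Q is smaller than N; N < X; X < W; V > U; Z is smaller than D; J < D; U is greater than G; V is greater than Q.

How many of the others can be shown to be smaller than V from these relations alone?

Directly below V: U, Q.
One step further: G, J (4 so far).
Nothing else is reachable below V; 4 in all.

4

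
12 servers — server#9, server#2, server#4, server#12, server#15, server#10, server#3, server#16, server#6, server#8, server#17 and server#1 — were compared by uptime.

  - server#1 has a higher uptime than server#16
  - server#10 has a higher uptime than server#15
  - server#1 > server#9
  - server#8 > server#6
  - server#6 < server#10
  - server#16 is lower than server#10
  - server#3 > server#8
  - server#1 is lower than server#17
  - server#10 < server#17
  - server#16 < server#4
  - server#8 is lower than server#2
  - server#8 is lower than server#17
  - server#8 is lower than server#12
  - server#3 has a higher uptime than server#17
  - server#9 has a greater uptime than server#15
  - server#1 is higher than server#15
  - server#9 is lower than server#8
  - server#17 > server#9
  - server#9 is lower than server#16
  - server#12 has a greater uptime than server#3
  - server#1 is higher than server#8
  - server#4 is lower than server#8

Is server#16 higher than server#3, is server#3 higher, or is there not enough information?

server#16 < server#4 and server#4 < server#8 give server#16 < server#8.
Then server#8 < server#1 extends the chain to server#1.
Then server#1 < server#17 extends the chain to server#17.
With server#17 < server#3: server#16 < server#4 < server#8 < server#1 < server#17 < server#3.
So server#3 is higher.

server#3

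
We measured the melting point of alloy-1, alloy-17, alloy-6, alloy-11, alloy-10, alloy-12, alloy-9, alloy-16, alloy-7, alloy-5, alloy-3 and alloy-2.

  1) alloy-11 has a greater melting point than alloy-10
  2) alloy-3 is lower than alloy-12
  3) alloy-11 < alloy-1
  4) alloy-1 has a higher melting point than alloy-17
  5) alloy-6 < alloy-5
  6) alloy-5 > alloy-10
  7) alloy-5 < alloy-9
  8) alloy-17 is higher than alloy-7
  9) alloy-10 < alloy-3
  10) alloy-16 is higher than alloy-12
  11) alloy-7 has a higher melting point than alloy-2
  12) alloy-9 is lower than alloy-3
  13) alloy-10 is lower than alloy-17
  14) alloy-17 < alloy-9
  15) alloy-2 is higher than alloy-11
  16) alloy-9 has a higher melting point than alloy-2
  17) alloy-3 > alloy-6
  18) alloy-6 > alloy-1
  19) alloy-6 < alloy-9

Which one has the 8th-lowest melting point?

alloy-5

Piecing the relations together gives one ordering: alloy-10 < alloy-11 < alloy-2 < alloy-7 < alloy-17 < alloy-1 < alloy-6 < alloy-5 < alloy-9 < alloy-3 < alloy-12 < alloy-16.
The 8th smallest is alloy-5.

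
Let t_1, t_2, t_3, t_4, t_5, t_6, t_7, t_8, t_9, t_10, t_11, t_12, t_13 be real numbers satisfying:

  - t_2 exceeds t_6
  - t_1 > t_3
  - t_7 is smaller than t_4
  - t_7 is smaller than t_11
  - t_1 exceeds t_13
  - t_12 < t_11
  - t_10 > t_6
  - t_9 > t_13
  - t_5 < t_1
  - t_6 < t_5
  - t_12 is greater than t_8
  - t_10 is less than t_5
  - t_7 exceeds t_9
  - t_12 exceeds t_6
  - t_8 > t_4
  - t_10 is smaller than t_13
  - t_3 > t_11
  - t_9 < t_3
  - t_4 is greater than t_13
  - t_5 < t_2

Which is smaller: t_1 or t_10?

Link the given pairs in sequence: t_10 < t_13; t_13 < t_9; t_9 < t_7; t_7 < t_4; t_4 < t_8; t_8 < t_12; t_12 < t_11; t_11 < t_3; t_3 < t_1.
Chaining these gives t_10 < t_13 < t_9 < t_7 < t_4 < t_8 < t_12 < t_11 < t_3 < t_1.
So t_10 < t_1; t_10 is the smaller of the two.

t_10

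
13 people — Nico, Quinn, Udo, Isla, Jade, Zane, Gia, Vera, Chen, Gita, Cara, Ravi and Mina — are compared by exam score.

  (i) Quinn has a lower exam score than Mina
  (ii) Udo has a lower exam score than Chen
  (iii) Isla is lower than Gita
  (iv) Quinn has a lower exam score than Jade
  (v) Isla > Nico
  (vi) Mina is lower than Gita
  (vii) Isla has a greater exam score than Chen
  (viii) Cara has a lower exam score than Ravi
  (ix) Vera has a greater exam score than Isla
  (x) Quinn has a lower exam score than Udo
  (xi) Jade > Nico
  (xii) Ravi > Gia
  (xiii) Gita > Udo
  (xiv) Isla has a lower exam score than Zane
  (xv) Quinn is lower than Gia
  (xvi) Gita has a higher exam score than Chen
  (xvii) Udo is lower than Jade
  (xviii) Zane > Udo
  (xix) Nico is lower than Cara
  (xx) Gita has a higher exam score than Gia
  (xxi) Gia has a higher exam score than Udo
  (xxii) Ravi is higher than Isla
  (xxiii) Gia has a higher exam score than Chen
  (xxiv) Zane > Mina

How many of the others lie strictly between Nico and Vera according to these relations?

Chaining upward from Nico reaches: Isla, Cara, Jade, Ravi, Zane, Gita.
Chaining downward from Vera reaches: Quinn, Udo, Chen, Isla.
Strictly between Nico and Vera are those in both lists: Isla — 1 element.

1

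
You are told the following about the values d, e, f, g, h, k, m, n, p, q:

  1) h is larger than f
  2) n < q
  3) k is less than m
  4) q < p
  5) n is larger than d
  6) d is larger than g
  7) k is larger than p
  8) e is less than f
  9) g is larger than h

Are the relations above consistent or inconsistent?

consistent

The single ordering e < f < h < g < d < n < q < p < k < m satisfies every listed relation, so no contradiction arises.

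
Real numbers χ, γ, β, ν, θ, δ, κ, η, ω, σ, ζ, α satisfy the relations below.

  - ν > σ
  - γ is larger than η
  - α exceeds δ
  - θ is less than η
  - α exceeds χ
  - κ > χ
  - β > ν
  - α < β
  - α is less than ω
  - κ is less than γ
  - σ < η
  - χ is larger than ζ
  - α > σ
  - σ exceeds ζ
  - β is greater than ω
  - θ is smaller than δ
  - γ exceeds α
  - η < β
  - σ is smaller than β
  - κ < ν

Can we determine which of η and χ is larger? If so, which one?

Following every chain through χ: above χ we get κ, ν, α, ω, γ, β; below χ we get ζ.
η is not reached, and no chain runs the other way from η to χ.
So the given relations leave the order of χ and η undetermined.

undetermined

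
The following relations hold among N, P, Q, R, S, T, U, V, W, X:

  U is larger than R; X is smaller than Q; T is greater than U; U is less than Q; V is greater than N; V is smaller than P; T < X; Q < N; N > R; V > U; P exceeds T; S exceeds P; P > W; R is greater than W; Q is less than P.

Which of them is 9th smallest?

Piecing the relations together gives one ordering: W < R < U < T < X < Q < N < V < P < S.
The 9th smallest is P.

P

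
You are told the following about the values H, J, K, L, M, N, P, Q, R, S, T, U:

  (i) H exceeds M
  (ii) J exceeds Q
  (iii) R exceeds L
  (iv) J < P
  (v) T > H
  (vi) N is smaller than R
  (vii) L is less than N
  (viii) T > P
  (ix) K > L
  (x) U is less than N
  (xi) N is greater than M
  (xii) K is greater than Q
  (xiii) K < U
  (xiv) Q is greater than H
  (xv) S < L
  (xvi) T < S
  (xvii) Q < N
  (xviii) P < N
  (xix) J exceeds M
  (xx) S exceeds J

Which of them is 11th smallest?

N

The consecutive relations fix a unique order: M < H < Q < J < P < T < S < L < K < U < N < R.
The 11th smallest is N.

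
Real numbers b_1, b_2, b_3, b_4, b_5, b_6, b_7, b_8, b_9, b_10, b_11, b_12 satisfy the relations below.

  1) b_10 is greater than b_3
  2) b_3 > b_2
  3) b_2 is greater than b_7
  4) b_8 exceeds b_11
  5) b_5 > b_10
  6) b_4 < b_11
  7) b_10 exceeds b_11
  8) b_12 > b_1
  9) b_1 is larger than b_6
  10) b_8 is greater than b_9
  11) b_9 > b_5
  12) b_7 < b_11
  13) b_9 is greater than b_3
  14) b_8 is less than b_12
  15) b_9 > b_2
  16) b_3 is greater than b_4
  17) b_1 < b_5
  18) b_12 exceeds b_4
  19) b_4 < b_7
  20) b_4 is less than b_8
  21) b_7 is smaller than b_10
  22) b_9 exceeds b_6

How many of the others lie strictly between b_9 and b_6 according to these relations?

The relations place b_6 below b_9. An element lies strictly between them when it is forced above b_6 and also forced below b_9.
Above b_6: {b_1, b_5, b_8, b_12}. Below b_9: {b_4, b_7, b_2, b_3, b_11, b_10, b_1, b_5}.
Intersection: {b_1, b_5} — 2.

2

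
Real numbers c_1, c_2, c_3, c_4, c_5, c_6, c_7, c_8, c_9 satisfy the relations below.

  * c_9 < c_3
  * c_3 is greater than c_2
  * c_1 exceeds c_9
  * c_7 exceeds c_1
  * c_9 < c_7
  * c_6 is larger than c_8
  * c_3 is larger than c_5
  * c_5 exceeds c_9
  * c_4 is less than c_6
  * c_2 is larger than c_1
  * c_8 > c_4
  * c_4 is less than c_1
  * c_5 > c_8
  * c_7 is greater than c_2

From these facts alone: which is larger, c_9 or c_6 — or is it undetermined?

undetermined

Following every chain through c_9: above c_9 we get c_1, c_2, c_7, c_5, c_3.
c_6 is not reached, and no chain runs the other way from c_6 to c_9.
So the given relations leave the order of c_9 and c_6 undetermined.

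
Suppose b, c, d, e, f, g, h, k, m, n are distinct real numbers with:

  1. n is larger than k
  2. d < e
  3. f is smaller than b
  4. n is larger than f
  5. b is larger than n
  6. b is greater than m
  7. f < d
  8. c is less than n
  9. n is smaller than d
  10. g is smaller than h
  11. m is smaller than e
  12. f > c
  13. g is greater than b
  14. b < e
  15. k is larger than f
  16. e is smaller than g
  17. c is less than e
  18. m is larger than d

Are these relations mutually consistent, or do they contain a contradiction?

consistent

Every relation is compatible with c < f < k < n < d < m < b < e < g < h; the set is consistent.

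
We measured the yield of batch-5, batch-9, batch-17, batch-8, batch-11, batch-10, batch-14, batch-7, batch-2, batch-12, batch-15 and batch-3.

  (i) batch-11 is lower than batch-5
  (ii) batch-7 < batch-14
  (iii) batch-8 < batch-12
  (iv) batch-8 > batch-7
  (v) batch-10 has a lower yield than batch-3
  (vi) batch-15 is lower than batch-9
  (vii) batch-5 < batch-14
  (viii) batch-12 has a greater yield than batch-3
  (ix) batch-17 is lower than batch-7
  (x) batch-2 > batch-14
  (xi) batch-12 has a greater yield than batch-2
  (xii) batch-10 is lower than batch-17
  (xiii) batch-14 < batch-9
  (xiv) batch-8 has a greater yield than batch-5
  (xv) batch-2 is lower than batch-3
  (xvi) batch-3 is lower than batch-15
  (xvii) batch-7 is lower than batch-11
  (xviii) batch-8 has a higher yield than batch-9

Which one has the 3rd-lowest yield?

batch-7

Piecing the relations together gives one ordering: batch-10 < batch-17 < batch-7 < batch-11 < batch-5 < batch-14 < batch-2 < batch-3 < batch-15 < batch-9 < batch-8 < batch-12.
The 3rd smallest is batch-7.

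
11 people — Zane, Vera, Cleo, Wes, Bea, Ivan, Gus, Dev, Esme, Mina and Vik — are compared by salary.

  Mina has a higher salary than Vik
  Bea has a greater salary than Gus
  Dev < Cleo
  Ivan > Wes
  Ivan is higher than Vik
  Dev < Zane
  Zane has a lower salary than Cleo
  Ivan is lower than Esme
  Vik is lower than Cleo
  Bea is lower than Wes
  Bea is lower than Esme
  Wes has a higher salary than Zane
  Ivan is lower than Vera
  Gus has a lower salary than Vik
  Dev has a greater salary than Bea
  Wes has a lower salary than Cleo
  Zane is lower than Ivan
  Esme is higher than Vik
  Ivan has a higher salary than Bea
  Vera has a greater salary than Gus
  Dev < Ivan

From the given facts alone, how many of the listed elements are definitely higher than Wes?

4

From Wes the given relations immediately reach Ivan, Cleo.
From those, Vera, Esme — 4 in total.
No other element is forced above Wes by the given relations, so the count is 4.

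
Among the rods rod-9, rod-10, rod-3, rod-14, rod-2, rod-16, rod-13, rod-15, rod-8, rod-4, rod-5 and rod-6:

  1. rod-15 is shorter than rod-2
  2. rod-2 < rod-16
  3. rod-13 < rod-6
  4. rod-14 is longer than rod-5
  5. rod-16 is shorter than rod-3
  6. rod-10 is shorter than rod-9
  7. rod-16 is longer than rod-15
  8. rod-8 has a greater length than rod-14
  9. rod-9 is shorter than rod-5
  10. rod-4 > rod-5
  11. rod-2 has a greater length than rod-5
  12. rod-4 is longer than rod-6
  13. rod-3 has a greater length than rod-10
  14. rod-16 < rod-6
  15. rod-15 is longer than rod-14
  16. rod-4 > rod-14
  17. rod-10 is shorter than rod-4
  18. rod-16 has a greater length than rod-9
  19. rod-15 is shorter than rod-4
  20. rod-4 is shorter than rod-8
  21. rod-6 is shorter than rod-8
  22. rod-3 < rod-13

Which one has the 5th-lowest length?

rod-15

Piecing the relations together gives one ordering: rod-10 < rod-9 < rod-5 < rod-14 < rod-15 < rod-2 < rod-16 < rod-3 < rod-13 < rod-6 < rod-4 < rod-8.
Counting 5 from the smallest end gives rod-15.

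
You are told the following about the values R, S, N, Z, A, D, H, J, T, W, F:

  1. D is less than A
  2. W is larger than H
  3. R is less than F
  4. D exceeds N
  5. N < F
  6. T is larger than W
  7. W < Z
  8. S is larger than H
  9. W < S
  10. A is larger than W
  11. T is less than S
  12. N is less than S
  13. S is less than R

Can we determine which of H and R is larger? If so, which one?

Link the given pairs in sequence: H < W; W < T; T < S; S < R.
Chaining these gives H < W < T < S < R.
So R is larger.

R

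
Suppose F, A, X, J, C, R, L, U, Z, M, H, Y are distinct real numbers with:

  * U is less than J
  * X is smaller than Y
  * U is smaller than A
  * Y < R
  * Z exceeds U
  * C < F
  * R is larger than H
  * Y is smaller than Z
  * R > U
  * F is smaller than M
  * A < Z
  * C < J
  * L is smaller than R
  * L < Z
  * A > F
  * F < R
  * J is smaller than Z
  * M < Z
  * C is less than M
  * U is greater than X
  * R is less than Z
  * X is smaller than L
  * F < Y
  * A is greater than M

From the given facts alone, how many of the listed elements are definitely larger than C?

The elements the relations force above C are F, M, A, J, Y, R, Z — no chain reaches any other.
That is 7.

7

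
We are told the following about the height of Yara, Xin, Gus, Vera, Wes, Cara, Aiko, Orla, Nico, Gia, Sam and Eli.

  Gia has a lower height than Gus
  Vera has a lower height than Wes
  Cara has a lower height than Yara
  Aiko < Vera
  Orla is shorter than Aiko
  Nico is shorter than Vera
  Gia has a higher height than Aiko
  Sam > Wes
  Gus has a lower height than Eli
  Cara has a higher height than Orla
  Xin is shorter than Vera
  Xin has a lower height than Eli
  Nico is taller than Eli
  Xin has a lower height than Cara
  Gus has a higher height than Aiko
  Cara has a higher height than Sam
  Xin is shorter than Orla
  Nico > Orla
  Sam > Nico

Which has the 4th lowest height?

Piecing the relations together gives one ordering: Xin < Orla < Aiko < Gia < Gus < Eli < Nico < Vera < Wes < Sam < Cara < Yara.
Counting 4 from the smallest end gives Gia.

Gia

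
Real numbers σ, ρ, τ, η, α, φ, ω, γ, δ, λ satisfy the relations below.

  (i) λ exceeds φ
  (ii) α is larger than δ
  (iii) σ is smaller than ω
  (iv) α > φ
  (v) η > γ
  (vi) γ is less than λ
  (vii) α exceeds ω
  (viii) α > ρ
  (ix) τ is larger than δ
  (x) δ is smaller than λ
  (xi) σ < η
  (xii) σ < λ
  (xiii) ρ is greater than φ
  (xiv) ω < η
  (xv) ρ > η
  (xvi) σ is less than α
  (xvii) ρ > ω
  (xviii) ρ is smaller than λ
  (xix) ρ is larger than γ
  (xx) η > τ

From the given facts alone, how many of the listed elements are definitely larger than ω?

4

The elements the relations force above ω are η, ρ, α, λ — no chain reaches any other.
That is 4.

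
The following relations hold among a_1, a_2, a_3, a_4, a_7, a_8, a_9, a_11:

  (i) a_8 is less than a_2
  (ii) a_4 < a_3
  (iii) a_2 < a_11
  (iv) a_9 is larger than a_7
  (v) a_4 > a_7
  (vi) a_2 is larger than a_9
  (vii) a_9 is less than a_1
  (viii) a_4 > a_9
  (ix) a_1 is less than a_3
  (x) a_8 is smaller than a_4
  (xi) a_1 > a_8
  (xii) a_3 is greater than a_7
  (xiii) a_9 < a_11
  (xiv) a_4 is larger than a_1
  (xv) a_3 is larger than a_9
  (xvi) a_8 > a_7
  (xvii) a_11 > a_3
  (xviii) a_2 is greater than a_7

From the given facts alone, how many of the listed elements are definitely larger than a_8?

5

Directly above a_8: a_1, a_4, a_2.
One step further: a_3, a_11 (5 so far).
No other element is forced above a_8 by the given relations, so the count is 5.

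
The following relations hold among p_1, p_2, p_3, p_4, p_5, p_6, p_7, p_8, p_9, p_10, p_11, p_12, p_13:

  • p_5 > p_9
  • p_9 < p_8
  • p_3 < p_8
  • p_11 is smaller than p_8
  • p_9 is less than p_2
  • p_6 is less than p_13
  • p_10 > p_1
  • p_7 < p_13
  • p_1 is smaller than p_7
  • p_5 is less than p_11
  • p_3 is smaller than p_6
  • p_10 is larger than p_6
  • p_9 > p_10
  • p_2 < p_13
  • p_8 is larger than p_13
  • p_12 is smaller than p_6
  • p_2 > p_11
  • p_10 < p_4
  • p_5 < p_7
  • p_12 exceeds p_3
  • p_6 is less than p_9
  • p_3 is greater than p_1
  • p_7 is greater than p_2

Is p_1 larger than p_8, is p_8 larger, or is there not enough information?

The relevant relations are p_1 < p_3; p_3 < p_12; p_12 < p_6; p_6 < p_10; p_10 < p_9; p_9 < p_5; p_5 < p_11; p_11 < p_2; p_2 < p_7; p_7 < p_13; p_13 < p_8.
Chaining these gives p_1 < p_3 < p_12 < p_6 < p_10 < p_9 < p_5 < p_11 < p_2 < p_7 < p_13 < p_8.
So p_8 is larger.

p_8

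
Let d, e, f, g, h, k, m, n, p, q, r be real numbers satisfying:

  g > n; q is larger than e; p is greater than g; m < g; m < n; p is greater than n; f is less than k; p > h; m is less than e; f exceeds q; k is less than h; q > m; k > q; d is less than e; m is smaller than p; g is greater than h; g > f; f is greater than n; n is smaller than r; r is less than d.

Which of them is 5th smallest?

e

The consecutive relations fix a unique order: m < n < r < d < e < q < f < k < h < g < p.
The 5th smallest is e.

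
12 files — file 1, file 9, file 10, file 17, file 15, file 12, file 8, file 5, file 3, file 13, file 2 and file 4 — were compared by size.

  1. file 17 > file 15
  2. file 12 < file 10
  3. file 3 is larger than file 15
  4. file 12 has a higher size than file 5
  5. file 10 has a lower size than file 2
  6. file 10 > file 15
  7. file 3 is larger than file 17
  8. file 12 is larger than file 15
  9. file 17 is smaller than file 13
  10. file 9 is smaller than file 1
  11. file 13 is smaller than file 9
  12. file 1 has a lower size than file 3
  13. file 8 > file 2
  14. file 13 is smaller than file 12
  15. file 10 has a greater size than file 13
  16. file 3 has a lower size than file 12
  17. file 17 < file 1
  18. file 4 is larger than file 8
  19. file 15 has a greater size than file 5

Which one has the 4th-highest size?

Chaining the given pairs: file 5 < file 15 < file 17 < file 13 < file 9 < file 1 < file 3 < file 12 < file 10 < file 2 < file 8 < file 4.
The 4th largest is file 10.

file 10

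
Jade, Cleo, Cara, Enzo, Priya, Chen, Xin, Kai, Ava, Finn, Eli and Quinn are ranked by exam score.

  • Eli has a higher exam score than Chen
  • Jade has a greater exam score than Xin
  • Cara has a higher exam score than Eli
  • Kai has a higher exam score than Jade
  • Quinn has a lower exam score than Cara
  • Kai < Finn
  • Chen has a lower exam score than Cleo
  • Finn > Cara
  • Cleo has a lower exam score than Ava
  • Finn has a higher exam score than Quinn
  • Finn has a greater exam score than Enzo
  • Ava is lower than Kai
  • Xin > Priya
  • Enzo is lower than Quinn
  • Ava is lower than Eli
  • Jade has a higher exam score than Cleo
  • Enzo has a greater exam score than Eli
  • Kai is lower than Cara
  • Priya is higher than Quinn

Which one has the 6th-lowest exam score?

Piecing the relations together gives one ordering: Chen < Cleo < Ava < Eli < Enzo < Quinn < Priya < Xin < Jade < Kai < Cara < Finn.
The 6th smallest is Quinn.

Quinn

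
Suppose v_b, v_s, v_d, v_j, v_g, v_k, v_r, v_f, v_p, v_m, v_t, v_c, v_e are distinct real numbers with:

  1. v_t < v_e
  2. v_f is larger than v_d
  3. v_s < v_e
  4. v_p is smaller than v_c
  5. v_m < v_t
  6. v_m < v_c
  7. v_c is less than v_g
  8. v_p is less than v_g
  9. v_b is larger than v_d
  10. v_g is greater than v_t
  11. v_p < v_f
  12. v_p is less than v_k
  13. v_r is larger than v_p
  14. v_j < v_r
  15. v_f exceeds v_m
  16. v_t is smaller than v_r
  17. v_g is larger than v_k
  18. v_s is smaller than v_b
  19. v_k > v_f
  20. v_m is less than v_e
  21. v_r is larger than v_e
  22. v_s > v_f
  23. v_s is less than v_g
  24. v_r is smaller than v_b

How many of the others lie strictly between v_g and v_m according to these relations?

Chaining upward from v_m reaches: v_f, v_s, v_t, v_c, v_e, v_r, v_k, v_b.
Chaining downward from v_g reaches: v_p, v_d, v_f, v_s, v_t, v_c, v_k.
Strictly between v_m and v_g are those in both lists: v_f, v_s, v_t, v_c, v_k — 5 elements.

5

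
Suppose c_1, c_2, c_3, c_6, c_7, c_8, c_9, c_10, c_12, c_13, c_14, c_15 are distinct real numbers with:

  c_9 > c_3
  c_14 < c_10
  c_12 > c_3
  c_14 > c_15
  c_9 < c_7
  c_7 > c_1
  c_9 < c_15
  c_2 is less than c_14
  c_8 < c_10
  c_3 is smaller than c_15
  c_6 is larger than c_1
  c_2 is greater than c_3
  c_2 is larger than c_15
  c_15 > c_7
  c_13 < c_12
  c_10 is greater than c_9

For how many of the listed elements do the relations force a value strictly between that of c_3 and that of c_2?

The relations place c_3 below c_2. An element lies strictly between them when it is forced above c_3 and also forced below c_2.
Above c_3: {c_9, c_7, c_15, c_12, c_14, c_10}. Below c_2: {c_9, c_1, c_7, c_15}.
Intersection: {c_9, c_7, c_15} — 3.

3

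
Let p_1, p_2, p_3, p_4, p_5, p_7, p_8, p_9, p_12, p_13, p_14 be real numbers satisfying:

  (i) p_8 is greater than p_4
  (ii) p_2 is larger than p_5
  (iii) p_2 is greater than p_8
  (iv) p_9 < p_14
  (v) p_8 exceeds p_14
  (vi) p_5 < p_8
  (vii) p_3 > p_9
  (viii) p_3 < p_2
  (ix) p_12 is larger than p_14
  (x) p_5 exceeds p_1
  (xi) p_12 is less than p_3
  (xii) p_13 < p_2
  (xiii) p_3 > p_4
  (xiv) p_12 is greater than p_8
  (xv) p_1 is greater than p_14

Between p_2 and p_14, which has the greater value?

p_2

The relevant relations are p_14 < p_1; p_1 < p_5; p_5 < p_8; p_8 < p_12; p_12 < p_3; p_3 < p_2.
Together: p_14 < p_1 < p_5 < p_8 < p_12 < p_3 < p_2.
So p_14 < p_2; p_2 is the larger of the two.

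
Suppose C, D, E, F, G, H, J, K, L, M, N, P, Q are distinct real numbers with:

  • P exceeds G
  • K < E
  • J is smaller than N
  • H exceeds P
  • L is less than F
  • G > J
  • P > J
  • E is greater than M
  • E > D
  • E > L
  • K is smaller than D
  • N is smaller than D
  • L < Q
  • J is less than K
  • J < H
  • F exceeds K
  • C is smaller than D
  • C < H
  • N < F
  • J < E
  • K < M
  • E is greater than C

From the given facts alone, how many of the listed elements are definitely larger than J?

From J the given relations immediately reach K, N, G, E, P, H.
From those, D, M, F — 9 in total.
Nothing else is reachable above J; 9 in all.

9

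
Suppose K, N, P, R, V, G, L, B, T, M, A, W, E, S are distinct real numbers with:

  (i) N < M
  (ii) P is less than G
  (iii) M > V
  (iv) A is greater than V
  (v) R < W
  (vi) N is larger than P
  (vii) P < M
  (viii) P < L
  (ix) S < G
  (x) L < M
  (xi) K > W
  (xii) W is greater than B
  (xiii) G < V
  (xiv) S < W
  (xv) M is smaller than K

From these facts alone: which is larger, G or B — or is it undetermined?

undetermined

Following every chain through G: above G we get V, M, A, K; below G we get P, S.
B is not reached, and no chain runs the other way from B to G.
So the given relations leave the order of G and B undetermined.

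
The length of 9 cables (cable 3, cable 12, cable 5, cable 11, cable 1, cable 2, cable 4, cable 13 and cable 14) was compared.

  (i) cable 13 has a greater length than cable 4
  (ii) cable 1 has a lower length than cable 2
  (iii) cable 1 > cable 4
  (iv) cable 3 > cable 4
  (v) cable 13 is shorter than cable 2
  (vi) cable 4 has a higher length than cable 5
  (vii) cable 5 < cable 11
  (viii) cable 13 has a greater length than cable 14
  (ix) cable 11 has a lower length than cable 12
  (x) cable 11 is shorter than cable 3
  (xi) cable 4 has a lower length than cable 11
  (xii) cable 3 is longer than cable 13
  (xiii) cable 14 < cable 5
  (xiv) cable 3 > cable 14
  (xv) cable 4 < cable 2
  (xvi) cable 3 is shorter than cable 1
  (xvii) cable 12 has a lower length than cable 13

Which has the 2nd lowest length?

Piecing the relations together gives one ordering: cable 14 < cable 5 < cable 4 < cable 11 < cable 12 < cable 13 < cable 3 < cable 1 < cable 2.
The 2nd smallest is cable 5.

cable 5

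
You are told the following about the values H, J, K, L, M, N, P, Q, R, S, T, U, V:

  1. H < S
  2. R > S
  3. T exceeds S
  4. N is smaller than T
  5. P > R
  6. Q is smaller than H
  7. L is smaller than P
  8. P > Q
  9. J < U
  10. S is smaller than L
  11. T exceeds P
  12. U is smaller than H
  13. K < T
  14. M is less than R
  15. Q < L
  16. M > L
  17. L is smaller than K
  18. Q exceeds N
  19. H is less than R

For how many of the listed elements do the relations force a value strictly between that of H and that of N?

The relations place N below H. An element lies strictly between them when it is forced above N and also forced below H.
Above N: {Q, S, L, M, R, K, P, T}. Below H: {J, Q, U}.
Intersection: {Q} — 1.

1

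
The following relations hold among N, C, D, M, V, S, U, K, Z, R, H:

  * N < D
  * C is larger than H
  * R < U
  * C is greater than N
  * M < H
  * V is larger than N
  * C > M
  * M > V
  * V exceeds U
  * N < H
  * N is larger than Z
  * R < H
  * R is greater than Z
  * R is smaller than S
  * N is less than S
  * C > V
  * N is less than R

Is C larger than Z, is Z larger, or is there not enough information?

The relevant relations are Z < N; N < R; R < U; U < V; V < M; M < H; H < C.
Together: Z < N < R < U < V < M < H < C.
So C is larger.

C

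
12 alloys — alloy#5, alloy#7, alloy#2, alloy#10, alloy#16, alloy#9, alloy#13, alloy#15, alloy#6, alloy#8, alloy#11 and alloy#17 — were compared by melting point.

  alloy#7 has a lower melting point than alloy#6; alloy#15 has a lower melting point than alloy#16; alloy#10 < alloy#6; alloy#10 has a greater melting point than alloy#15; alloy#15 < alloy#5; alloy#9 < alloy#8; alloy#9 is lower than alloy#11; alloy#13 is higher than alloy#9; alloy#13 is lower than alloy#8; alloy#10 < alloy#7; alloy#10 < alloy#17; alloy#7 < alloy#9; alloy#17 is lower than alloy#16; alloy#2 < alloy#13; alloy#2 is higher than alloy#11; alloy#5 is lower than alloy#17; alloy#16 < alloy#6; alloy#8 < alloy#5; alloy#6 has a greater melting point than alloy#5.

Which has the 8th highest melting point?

The consecutive relations fix a unique order: alloy#15 < alloy#10 < alloy#7 < alloy#9 < alloy#11 < alloy#2 < alloy#13 < alloy#8 < alloy#5 < alloy#17 < alloy#16 < alloy#6.
Counting 8 from the largest end gives alloy#11.

alloy#11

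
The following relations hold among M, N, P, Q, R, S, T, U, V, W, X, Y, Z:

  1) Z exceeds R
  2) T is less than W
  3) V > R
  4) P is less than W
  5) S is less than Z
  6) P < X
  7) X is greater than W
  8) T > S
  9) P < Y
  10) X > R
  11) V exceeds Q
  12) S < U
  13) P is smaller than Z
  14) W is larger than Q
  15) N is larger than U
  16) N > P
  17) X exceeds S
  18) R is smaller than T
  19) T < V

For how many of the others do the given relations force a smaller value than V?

The elements the relations force below V are R, Q, S, T — no chain reaches any other.
That is 4.

4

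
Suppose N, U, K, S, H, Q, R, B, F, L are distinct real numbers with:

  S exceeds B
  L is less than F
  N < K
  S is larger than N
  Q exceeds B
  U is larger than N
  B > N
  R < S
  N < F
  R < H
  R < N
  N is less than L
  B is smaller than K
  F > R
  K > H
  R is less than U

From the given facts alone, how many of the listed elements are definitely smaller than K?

4

The elements the relations force below K are R, N, B, H — no chain reaches any other.
That is 4.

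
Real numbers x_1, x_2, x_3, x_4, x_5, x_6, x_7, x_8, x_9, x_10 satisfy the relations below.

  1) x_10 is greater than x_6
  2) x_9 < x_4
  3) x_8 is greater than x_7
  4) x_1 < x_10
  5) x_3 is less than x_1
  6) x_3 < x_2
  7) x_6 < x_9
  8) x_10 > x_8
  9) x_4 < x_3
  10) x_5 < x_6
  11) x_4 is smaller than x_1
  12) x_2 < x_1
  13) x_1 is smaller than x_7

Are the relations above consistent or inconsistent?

consistent

Every relation is compatible with x_5 < x_6 < x_9 < x_4 < x_3 < x_2 < x_1 < x_7 < x_8 < x_10; the set is consistent.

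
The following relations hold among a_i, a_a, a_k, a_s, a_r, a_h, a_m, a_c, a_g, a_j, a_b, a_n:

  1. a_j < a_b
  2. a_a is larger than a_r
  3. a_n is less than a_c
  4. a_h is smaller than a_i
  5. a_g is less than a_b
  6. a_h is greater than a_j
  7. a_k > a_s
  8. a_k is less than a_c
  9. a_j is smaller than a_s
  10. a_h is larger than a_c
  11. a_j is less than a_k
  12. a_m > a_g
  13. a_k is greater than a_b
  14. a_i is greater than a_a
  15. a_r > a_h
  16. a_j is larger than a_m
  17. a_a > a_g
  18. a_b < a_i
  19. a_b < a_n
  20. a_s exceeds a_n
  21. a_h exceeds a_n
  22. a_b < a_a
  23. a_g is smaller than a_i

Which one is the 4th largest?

a_h

The consecutive relations fix a unique order: a_g < a_m < a_j < a_b < a_n < a_s < a_k < a_c < a_h < a_r < a_a < a_i.
The 4th largest is a_h.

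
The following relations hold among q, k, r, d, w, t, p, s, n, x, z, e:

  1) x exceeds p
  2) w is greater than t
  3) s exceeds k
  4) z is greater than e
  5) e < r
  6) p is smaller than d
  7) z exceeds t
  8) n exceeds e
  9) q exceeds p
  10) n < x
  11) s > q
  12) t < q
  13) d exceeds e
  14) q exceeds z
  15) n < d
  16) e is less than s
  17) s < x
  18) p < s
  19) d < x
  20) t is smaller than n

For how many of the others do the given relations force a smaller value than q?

From q the given relations immediately reach t, p, z.
From those, e — 4 in total.
Nothing else is reachable below q; 4 in all.

4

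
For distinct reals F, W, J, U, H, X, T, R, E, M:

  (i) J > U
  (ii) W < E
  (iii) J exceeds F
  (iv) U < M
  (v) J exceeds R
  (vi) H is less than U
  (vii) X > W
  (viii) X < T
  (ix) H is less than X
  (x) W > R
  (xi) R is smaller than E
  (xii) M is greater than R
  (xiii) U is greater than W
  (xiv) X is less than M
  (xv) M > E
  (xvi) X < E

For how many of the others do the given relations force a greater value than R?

7

The elements the relations force above R are W, X, U, E, T, J, M — no chain reaches any other.
That is 7.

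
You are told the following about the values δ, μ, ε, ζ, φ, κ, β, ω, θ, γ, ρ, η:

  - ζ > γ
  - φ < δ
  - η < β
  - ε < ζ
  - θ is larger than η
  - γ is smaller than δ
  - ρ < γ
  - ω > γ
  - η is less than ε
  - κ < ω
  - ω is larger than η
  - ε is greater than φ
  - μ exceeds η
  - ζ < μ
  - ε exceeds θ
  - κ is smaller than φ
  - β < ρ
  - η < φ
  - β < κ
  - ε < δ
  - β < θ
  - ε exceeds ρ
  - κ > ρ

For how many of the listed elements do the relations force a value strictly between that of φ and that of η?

Chaining upward from η reaches: β, ρ, θ, γ, κ, ε, ζ, δ, ω, μ.
Chaining downward from φ reaches: β, ρ, κ.
Strictly between η and φ are those in both lists: β, ρ, κ — 3 elements.

3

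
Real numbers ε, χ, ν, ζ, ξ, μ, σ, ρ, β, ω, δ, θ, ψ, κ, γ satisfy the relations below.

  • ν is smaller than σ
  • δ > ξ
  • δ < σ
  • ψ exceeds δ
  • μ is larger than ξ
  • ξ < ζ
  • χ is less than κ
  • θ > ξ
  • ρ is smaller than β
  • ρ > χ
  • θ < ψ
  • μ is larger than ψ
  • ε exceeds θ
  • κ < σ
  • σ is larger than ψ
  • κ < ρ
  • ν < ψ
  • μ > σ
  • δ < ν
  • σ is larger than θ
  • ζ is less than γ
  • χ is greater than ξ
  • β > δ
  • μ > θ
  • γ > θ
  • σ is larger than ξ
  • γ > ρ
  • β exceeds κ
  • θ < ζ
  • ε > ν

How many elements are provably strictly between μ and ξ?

Chaining upward from ξ reaches: χ, δ, κ, θ, ν, ψ, ρ, σ, ζ, ε, γ, β.
Chaining downward from μ reaches: χ, δ, κ, θ, ν, ψ, σ.
Strictly between ξ and μ are those in both lists: χ, δ, κ, θ, ν, ψ, σ — 7 elements.

7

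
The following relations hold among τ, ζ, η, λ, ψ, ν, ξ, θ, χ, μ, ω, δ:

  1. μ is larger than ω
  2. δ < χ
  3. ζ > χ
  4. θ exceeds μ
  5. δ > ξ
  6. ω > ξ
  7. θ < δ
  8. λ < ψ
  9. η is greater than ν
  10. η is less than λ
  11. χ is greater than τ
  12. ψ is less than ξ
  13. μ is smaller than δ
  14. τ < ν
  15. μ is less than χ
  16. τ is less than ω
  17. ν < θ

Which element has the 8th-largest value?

Chaining the given pairs: τ < ν < η < λ < ψ < ξ < ω < μ < θ < δ < χ < ζ.
The 8th largest is ψ.

ψ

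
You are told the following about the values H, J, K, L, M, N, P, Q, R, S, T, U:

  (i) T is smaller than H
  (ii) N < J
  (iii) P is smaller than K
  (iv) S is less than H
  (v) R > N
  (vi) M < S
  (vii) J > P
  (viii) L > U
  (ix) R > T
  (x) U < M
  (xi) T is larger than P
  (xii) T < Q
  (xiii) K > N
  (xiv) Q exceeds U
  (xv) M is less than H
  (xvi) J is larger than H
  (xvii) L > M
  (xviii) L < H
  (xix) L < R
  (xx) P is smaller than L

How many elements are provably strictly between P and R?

2

The relations place P below R. An element lies strictly between them when it is forced above P and also forced below R.
Above P: {L, T, H, Q, K, J}. Below R: {U, M, L, T, N}.
Intersection: {L, T} — 2.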